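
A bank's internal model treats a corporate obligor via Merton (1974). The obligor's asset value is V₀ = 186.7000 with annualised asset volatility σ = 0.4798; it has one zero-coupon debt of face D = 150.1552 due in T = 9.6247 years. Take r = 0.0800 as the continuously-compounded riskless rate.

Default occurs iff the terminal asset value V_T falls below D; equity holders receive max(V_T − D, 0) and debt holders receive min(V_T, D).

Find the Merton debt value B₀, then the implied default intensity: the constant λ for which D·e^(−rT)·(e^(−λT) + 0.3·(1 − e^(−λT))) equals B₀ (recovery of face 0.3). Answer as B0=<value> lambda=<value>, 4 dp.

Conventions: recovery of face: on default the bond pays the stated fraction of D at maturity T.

B0=47.3868 lambda=0.0630

With assets at 186.7000 and a single debt payment of 150.1552 at 9.6247 years:
d₁ = [ln(V₀/D) + (r + σ²/2)T] / (σ√T)
   = [ln(186.7000/150.1552) + (0.0800 + 0.5·0.4798²)·9.6247] / (0.4798·√9.6247)
   = [0.217834 + 1.877818] / 1.488517 = 1.407878
d₂ = d₁ − σ√T = 1.407878 − 1.488517 = -0.080639
N(d₁) = 0.920416,  N(d₂) = 0.467865,  e^(−rT) = 0.463024
E₀ = V₀·N(d₁) − D·e^(−rT)·N(d₂)
   = 186.7000·0.920416 − 150.1552·0.463024·0.467865 = 139.313237
B₀ = V₀ − E₀ = 186.7000 − 139.313237 = 47.386763
e^(−λT) = (B₀·e^(rT)/D − 0.3)/(1 − 0.3) = (47.3868·2.159714/150.1552 − 0.3)/0.7 = 0.54510643
λ = −ln(0.54510643)/9.6247 = 0.063043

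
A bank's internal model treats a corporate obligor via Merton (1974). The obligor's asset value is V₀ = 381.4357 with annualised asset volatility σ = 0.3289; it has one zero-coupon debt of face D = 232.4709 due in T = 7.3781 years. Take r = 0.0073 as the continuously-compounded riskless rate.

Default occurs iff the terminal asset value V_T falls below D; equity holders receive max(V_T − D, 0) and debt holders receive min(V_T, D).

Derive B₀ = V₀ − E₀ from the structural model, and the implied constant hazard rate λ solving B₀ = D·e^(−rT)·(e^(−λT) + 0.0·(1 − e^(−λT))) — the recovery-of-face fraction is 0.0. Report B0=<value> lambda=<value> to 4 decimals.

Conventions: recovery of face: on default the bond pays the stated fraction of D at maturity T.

Equity is a call on the firm's assets struck at D = 232.4709:
d₁ = [ln(V₀/D) + (r + σ²/2)T] / (σ√T)
   = [ln(381.4357/232.4709) + (0.0073 + 0.5·0.3289²)·7.3781] / (0.3289·√7.3781)
   = [0.495177 + 0.452924] / 0.893380 = 1.061252
d₂ = d₁ − σ√T = 1.061252 − 0.893380 = 0.167872
N(d₁) = 0.855712,  N(d₂) = 0.566658,  e^(−rT) = 0.947565
E₀ = V₀·N(d₁) − D·e^(−rT)·N(d₂)
   = 381.4357·0.855712 − 232.4709·0.947565·0.566658 = 201.575098
B₀ = V₀ − E₀ = 381.4357 − 201.575098 = 179.860602
e^(−λT) = (B₀·e^(rT)/D − 0)/(1 − 0) = (179.8606·1.055337/232.4709 − 0)/1 = 0.81650453
λ = −ln(0.81650453)/7.3781 = 0.027476

B0=179.8606 lambda=0.0275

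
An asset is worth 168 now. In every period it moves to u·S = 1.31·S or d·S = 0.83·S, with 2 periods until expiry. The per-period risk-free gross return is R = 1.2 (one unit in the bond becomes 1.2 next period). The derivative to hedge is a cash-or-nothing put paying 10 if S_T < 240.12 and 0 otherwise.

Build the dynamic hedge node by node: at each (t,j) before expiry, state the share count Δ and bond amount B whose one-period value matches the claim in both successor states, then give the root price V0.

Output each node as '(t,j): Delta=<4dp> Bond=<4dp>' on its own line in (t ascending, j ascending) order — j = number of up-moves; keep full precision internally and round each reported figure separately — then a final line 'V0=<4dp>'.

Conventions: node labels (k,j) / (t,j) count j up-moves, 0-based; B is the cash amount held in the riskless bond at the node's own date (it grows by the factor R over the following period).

(0,0): Delta=-0.0797 Bond=16.2007
(1,0): Delta=0.0000 Bond=8.3333
(1,1): Delta=-0.0947 Bond=22.7431
V0=2.8182

No-arbitrage ⇒ martingale measure with p* = (R−d)/(u−d) = 0.7708.
Payoffs at expiry: V(2,0)=10.0000, V(2,1)=10.0000, V(2,2)=0.0000
Node (1,0) S=139.4400: V=(p*·10.0000+(1−p*)·10.0000)/1.2=8.3333; Δ=(10.0000−10.0000)/(182.6664−115.7352)=0.0000; B=V−Δ·S=8.3333
Node (1,1) S=220.0800: V=(p*·0.0000+(1−p*)·10.0000)/1.2=1.9097; Δ=(0.0000−10.0000)/(288.3048−182.6664)=-0.0947; B=V−Δ·S=22.7431
Node (0,0) S=168.0000: V=(p*·1.9097+(1−p*)·8.3333)/1.2=2.8182; Δ=(1.9097−8.3333)/(220.0800−139.4400)=-0.0797; B=V−Δ·S=16.2007
Verification: the root portfolio costs Δ(0,0)·S0 + B(0,0) = 2.8182, matching V0.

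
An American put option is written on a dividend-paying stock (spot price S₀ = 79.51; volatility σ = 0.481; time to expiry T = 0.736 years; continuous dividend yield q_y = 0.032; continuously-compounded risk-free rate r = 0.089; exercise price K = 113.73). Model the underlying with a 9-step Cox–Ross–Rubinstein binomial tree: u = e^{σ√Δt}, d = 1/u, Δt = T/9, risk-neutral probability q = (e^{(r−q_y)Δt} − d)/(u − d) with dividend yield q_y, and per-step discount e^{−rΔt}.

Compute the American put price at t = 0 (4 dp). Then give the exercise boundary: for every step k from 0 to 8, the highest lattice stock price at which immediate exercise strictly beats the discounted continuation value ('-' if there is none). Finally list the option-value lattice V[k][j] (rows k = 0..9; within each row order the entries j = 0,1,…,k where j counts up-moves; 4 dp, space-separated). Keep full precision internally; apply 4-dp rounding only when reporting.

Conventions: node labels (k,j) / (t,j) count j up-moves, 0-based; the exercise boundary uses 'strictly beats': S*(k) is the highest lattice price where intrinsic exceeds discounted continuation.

price = 35.7958
boundary = - 69.2922 60.3875 69.2922 60.3875 69.2922 79.5100 69.2922 79.5100
tree:
35.7958
44.4378 27.0723
53.3425 35.2416 18.7235
61.1029 44.4378 25.9156 11.2961
67.8660 53.3425 34.6244 16.9709 5.3830
73.7600 61.1029 44.4378 24.6273 9.0192 1.5659
78.8965 67.8660 53.3425 34.2200 14.7155 3.0486 0.0000
83.3730 73.7600 61.1029 44.4378 23.1130 5.9352 0.0000 0.0000
87.2741 78.8965 67.8660 53.3425 34.2200 11.5548 0.0000 0.0000 0.0000
90.6740 83.3730 73.7600 61.1029 44.4378 22.4955 0.0000 0.0000 0.0000 0.0000

Δt=0.08178, u=1.14746, d=0.87149, q=0.48260, disc=e^(-rΔt)=0.99275
k=9 terminal: V=max(K-S,0) → 90.6740 83.3730 73.7600 61.1029 44.4378 22.4955 0.0000 0.0000 0.0000 0.0000
k=8: j=0 S=26.4559 intr=87.2741 cont=86.5185 V=87.2741[EX]; j=1 S=34.8335 intr=78.8965 cont=78.1628 V=78.8965[EX]; j=2 S=45.8640 intr=67.8660 cont=67.1611 V=67.8660[EX]; j=3 S=60.3875 intr=53.3425 cont=52.6756 V=53.3425[EX]; j=4 S=79.5100 intr=34.2200 cont=33.6030 V=34.2200[EX]; j=5 S=104.6880 intr=9.0420 cont=11.5548 V=11.5548[hold]; j=6 S=137.8389 intr=0.0000 cont=0.0000 V=0.0000[hold]; j=7 S=181.4875 intr=0.0000 cont=0.0000 V=0.0000[hold]; j=8 S=238.9581 intr=0.0000 cont=0.0000 V=0.0000[hold]  S*(8)=79.5100
k=7: j=0 S=30.3570 intr=83.3730 cont=82.6276 V=83.3730[EX]; j=1 S=39.9700 intr=73.7600 cont=73.0397 V=73.7600[EX]; j=2 S=52.6271 intr=61.1029 cont=60.4157 V=61.1029[EX]; j=3 S=69.2922 intr=44.4378 cont=43.7942 V=44.4378[EX]; j=4 S=91.2345 intr=22.4955 cont=23.1130 V=23.1130[hold]; j=5 S=120.1252 intr=0.0000 cont=5.9352 V=5.9352[hold]; j=6 S=158.1646 intr=0.0000 cont=0.0000 V=0.0000[hold]; j=7 S=208.2496 intr=0.0000 cont=0.0000 V=0.0000[hold]  S*(7)=69.2922
k=6: j=0 S=34.8335 intr=78.8965 cont=78.1628 V=78.8965[EX]; j=1 S=45.8640 intr=67.8660 cont=67.1611 V=67.8660[EX]; j=2 S=60.3875 intr=53.3425 cont=52.6756 V=53.3425[EX]; j=3 S=79.5100 intr=34.2200 cont=33.8989 V=34.2200[EX]; j=4 S=104.6880 intr=9.0420 cont=14.7155 V=14.7155[hold]; j=5 S=137.8389 intr=0.0000 cont=3.0486 V=3.0486[hold]; j=6 S=181.4875 intr=0.0000 cont=0.0000 V=0.0000[hold]  S*(6)=79.5100
k=5: j=0 S=39.9700 intr=73.7600 cont=73.0397 V=73.7600[EX]; j=1 S=52.6271 intr=61.1029 cont=60.4157 V=61.1029[EX]; j=2 S=69.2922 intr=44.4378 cont=43.7942 V=44.4378[EX]; j=3 S=91.2345 intr=22.4955 cont=24.6273 V=24.6273[hold]; j=4 S=120.1252 intr=0.0000 cont=9.0192 V=9.0192[hold]; j=5 S=158.1646 intr=0.0000 cont=1.5659 V=1.5659[hold]  S*(5)=69.2922
k=4: j=0 S=45.8640 intr=67.8660 cont=67.1611 V=67.8660[EX]; j=1 S=60.3875 intr=53.3425 cont=52.6756 V=53.3425[EX]; j=2 S=79.5100 intr=34.2200 cont=34.6244 V=34.6244[hold]; j=3 S=104.6880 intr=9.0420 cont=16.9709 V=16.9709[hold]; j=4 S=137.8389 intr=0.0000 cont=5.3830 V=5.3830[hold]  S*(4)=60.3875
k=3: j=0 S=52.6271 intr=61.1029 cont=60.4157 V=61.1029[EX]; j=1 S=69.2922 intr=44.4378 cont=43.9879 V=44.4378[EX]; j=2 S=91.2345 intr=22.4955 cont=25.9156 V=25.9156[hold]; j=3 S=120.1252 intr=0.0000 cont=11.2961 V=11.2961[hold]  S*(3)=69.2922
k=2: j=0 S=60.3875 intr=53.3425 cont=52.6756 V=53.3425[EX]; j=1 S=79.5100 intr=34.2200 cont=35.2416 V=35.2416[hold]; j=2 S=104.6880 intr=9.0420 cont=18.7235 V=18.7235[hold]  S*(2)=60.3875
k=1: j=0 S=69.2922 intr=44.4378 cont=44.2836 V=44.4378[EX]; j=1 S=91.2345 intr=22.4955 cont=27.0723 V=27.0723[hold]  S*(1)=69.2922
k=0: j=0 S=79.5100 intr=34.2200 cont=35.7958 V=35.7958[hold]  S*(0)=-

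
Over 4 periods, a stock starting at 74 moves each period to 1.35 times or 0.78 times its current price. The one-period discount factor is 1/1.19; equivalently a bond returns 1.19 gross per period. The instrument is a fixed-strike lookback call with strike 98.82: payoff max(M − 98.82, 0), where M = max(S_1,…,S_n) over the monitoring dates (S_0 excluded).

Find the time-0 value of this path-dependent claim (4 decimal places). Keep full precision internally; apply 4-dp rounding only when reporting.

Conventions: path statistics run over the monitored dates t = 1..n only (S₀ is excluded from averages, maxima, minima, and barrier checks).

With p* = (R−d)/(u−d) = 0.7193, sum probability × payoff across the paths and divide by R^4.
Enumerate all 2^4 = 16 price paths (U = up ×1.35, D = down ×0.78); each path with k up-moves has probability p*^k·(1−p*)^(4−k).
DDDD: M=57.7200, payoff=0.0000, prob=0.006208
UDDD: M=99.9000, payoff=1.0800, prob=0.015909
DUDD: M=77.9220, payoff=0.0000, prob=0.015909
UUDD: M=134.8650, payoff=36.0450, prob=0.040767
DDUD: M=60.7792, payoff=0.0000, prob=0.015909
UDUD: M=105.1947, payoff=6.3747, prob=0.040767
DUUD: M=105.1947, payoff=6.3747, prob=0.040767
UUUD: M=182.0677, payoff=83.2477, prob=0.104465
DDDU: M=57.7200, payoff=0.0000, prob=0.015909
UDDU: M=99.9000, payoff=1.0800, prob=0.040767
DUDU: M=82.0519, payoff=0.0000, prob=0.040767
UUDU: M=142.0128, payoff=43.1928, prob=0.104465
DDUU: M=82.0519, payoff=0.0000, prob=0.040767
UDUU: M=142.0128, payoff=43.1928, prob=0.104465
DUUU: M=142.0128, payoff=43.1928, prob=0.104465
UUUU: M=245.7915, payoff=146.9715, prob=0.267692
Price = Σ prob·payoff / R^4 = 63.626515 / 2.005339 = 31.7286

price = 31.7286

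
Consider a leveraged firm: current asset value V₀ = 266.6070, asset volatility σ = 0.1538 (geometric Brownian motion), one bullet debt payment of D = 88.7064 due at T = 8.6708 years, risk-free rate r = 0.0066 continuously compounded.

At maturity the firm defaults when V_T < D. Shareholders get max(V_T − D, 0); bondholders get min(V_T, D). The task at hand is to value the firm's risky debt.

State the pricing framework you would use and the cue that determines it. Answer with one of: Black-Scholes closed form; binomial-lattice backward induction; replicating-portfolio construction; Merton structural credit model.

framework: Merton structural credit model

Key observation: the asked-for credit quantity lives on the firm's capital structure — asset value, asset volatility, debt face 88.7064 — which is the structural model's domain.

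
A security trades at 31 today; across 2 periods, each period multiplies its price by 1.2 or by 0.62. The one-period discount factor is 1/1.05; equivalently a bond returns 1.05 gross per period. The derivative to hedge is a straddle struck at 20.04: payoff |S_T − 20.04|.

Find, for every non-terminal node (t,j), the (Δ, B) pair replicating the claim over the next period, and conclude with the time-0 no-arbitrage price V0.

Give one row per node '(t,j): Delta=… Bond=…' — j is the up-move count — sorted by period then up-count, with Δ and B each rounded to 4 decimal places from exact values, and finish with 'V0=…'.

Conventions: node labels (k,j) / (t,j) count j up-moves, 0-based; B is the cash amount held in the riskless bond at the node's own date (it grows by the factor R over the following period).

(0,0): Delta=0.7774 Bond=-10.2916
(1,0): Delta=-0.4575 Bond=12.9285
(1,1): Delta=1.0000 Bond=-19.0857
V0=13.8088

Since d<R<u, set p* = (R−d)/(u−d) = 0.7414; price each node as the discounted p*-expectation of its children.
Payoffs at expiry: V(2,0)=8.1236, V(2,1)=3.0240, V(2,2)=24.6000
(1,0): S=19.2200. Δ = (V_up−V_dn)/(S_up−S_dn) = (3.0240−8.1236)/(23.0640−11.9164) = -0.4575. V = [p*·3.0240 + (1−p*)·8.1236]/1.05 = 4.1361. B = V − Δ·S = 12.9285.
(1,1): S=37.2000. Δ = (V_up−V_dn)/(S_up−S_dn) = (24.6000−3.0240)/(44.6400−23.0640) = 1.0000. V = [p*·24.6000 + (1−p*)·3.0240]/1.05 = 18.1143. B = V − Δ·S = -19.0857.
(0,0): S=31.0000. Δ = (V_up−V_dn)/(S_up−S_dn) = (18.1143−4.1361)/(37.2000−19.2200) = 0.7774. V = [p*·18.1143 + (1−p*)·4.1361]/1.05 = 13.8088. B = V − Δ·S = -10.2916.
Check: Δ(0,0)·S0 + B(0,0) = 13.8088 = V0.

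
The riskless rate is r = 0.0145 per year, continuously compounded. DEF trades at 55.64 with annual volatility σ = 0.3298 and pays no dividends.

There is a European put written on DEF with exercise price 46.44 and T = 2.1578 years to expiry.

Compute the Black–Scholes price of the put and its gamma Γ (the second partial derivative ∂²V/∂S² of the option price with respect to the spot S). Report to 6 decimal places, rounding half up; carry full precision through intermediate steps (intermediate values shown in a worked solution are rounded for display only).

σ√T = 0.3298·√2.1578 = 0.484458
d₁ = (ln(S/K) + (r+σ²/2)T) / (σ√T) = (ln(55.64/46.44) + (0.0145+0.3298²/2)·2.1578) / 0.484458 = (0.180741 + 0.148638) / 0.484458 = 0.679892
d₂ = d₁ − σ√T = 0.679892 − 0.484458 = 0.195434
e^{−rT} = 0.969196
N(−d₁) = 0.248286,  N(−d₂) = 0.422527
Put price V = K·e^{−rT}·N(−d₂) − S·N(−d₁) = 19.017705 − 13.814659 = 5.203047
φ(d₁) = (1/√(2π))·e^{−d₁²/2} = 0.316616
Γ = φ(d₁) / (S·σ·√T) = 0.011746

price = 5.203047
Γ = 0.011746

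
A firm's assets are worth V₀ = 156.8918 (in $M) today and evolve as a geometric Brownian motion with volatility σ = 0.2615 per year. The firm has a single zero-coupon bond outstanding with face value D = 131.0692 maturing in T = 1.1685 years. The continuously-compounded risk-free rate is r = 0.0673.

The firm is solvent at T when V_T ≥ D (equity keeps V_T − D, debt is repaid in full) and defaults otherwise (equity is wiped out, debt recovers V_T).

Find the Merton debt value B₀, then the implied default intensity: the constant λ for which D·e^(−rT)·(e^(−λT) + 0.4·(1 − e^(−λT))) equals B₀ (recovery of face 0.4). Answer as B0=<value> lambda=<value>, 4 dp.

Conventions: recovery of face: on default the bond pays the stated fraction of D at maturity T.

Apply the equity-as-call identities (strike 131.0692, horizon 1.1685 years):
d₁ = [ln(V₀/D) + (r + σ²/2)T] / (σ√T)
   = [ln(156.8918/131.0692) + (0.0673 + 0.5·0.2615²)·1.1685] / (0.2615·√1.1685)
   = [0.179831 + 0.118592] / 0.282674 = 1.055715
d₂ = d₁ − σ√T = 1.055715 − 0.282674 = 0.773041
N(d₁) = 0.854451,  N(d₂) = 0.780251,  e^(−rT) = 0.924373
E₀ = V₀·N(d₁) − D·e^(−rT)·N(d₂)
   = 156.8918·0.854451 − 131.0692·0.924373·0.780251 = 39.523636
B₀ = V₀ − E₀ = 156.8918 − 39.523636 = 117.368164
e^(−λT) = (B₀·e^(rT)/D − 0.4)/(1 − 0.4) = (117.3682·1.081815/131.0692 − 0.4)/0.6 = 0.94788328
λ = −ln(0.94788328)/1.1685 = 0.045806

B0=117.3682 lambda=0.0458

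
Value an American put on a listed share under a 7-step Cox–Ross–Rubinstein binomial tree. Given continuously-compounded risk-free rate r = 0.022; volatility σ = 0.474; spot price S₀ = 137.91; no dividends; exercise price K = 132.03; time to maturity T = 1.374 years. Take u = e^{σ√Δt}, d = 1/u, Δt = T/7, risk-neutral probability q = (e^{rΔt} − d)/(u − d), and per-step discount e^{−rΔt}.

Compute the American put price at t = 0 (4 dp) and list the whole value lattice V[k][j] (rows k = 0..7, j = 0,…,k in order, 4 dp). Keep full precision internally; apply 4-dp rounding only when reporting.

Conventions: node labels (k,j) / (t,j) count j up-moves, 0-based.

price = 25.7839
tree:
25.7839
35.1384 14.9538
46.4421 22.0893 6.6483
59.2270 31.7464 10.8662 1.7180
72.4932 44.0824 17.4433 3.1829 0.0000
83.7705 58.5806 27.3361 5.8971 0.0000 0.0000
92.9117 72.4932 41.4170 10.9258 0.0000 0.0000 0.0000
100.3213 83.7705 58.5806 20.2425 0.0000 0.0000 0.0000 0.0000

Δt=0.19629  u=1.23368  d=0.81058  q=0.45792  discount=0.99569
step 7 (expiry): payoffs max(K−S,0) = 100.3213 83.7705 58.5806 20.2425 0.0000 0.0000 0.0000 0.0000
k=6: (k=6,j=0): S=39.1183, K−S=92.9117, hold=92.3427 ⇒ V=92.9117 exercise | (k=6,j=1): S=59.5368, K−S=72.4932, hold=71.9243 ⇒ V=72.4932 exercise | (k=6,j=2): S=90.6130, K−S=41.4170, hold=40.8481 ⇒ V=41.4170 exercise | (k=6,j=3): S=137.9100, K−S=0.0000, hold=10.9258 ⇒ V=10.9258 continue | (k=6,j=4): S=209.8944, K−S=0.0000, hold=0.0000 ⇒ V=0.0000 continue | (k=6,j=5): S=319.4523, K−S=0.0000, hold=0.0000 ⇒ V=0.0000 continue | (k=6,j=6): S=486.1957, K−S=0.0000, hold=0.0000 ⇒ V=0.0000 continue
k=5: (k=5,j=0): S=48.2595, K−S=83.7705, hold=83.2016 ⇒ V=83.7705 exercise | (k=5,j=1): S=73.4494, K−S=58.5806, hold=58.0117 ⇒ V=58.5806 exercise | (k=5,j=2): S=111.7875, K−S=20.2425, hold=27.3361 ⇒ V=27.3361 continue | (k=5,j=3): S=170.1368, K−S=0.0000, hold=5.8971 ⇒ V=5.8971 continue | (k=5,j=4): S=258.9425, K−S=0.0000, hold=0.0000 ⇒ V=0.0000 continue | (k=5,j=5): S=394.1019, K−S=0.0000, hold=0.0000 ⇒ V=0.0000 continue
k=4: (k=4,j=0): S=59.5368, K−S=72.4932, hold=71.9243 ⇒ V=72.4932 exercise | (k=4,j=1): S=90.6130, K−S=41.4170, hold=44.0824 ⇒ V=44.0824 continue | (k=4,j=2): S=137.9100, K−S=0.0000, hold=17.4433 ⇒ V=17.4433 continue | (k=4,j=3): S=209.8944, K−S=0.0000, hold=3.1829 ⇒ V=3.1829 continue | (k=4,j=4): S=319.4523, K−S=0.0000, hold=0.0000 ⇒ V=0.0000 continue
k=3: (k=3,j=0): S=73.4494, K−S=58.5806, hold=59.2270 ⇒ V=59.2270 continue | (k=3,j=1): S=111.7875, K−S=20.2425, hold=31.7464 ⇒ V=31.7464 continue | (k=3,j=2): S=170.1368, K−S=0.0000, hold=10.8662 ⇒ V=10.8662 continue | (k=3,j=3): S=258.9425, K−S=0.0000, hold=1.7180 ⇒ V=1.7180 continue
k=2: (k=2,j=0): S=90.6130, K−S=41.4170, hold=46.4421 ⇒ V=46.4421 continue | (k=2,j=1): S=137.9100, K−S=0.0000, hold=22.0893 ⇒ V=22.0893 continue | (k=2,j=2): S=209.8944, K−S=0.0000, hold=6.6483 ⇒ V=6.6483 continue
k=1: (k=1,j=0): S=111.7875, K−S=20.2425, hold=35.1384 ⇒ V=35.1384 continue | (k=1,j=1): S=170.1368, K−S=0.0000, hold=14.9538 ⇒ V=14.9538 continue
k=0: (k=0,j=0): S=137.9100, K−S=0.0000, hold=25.7839 ⇒ V=25.7839 continue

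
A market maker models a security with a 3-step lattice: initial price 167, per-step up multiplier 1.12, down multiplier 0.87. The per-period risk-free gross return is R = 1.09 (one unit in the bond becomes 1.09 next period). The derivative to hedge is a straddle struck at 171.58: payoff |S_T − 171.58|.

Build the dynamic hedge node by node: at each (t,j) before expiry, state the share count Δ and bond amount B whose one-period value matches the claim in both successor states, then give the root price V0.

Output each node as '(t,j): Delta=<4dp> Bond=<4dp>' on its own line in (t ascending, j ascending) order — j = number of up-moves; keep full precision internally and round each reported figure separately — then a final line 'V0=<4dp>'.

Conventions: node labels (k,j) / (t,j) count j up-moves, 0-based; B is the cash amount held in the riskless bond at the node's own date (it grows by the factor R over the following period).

Since d<R<u, set p* = (R−d)/(u−d) = 0.8800; price each node as the discounted p*-expectation of its children.
Expiry values: V(3,0)=61.6100, V(3,1)=30.0094, V(3,2)=10.6718, V(3,3)=63.0430
(2,0): S=126.4023. Δ = (V_up−V_dn)/(S_up−S_dn) = (30.0094−61.6100)/(141.5706−109.9700) = -1.0000. V = [p*·30.0094 + (1−p*)·61.6100]/1.09 = 31.0105. B = V − Δ·S = 157.4128.
(2,1): S=162.7248. Δ = (V_up−V_dn)/(S_up−S_dn) = (10.6718−30.0094)/(182.2518−141.5706) = -0.4753. V = [p*·10.6718 + (1−p*)·30.0094]/1.09 = 11.9195. B = V − Δ·S = 89.2701.
(2,2): S=209.4848. Δ = (V_up−V_dn)/(S_up−S_dn) = (63.0430−10.6718)/(234.6230−182.2518) = 1.0000. V = [p*·63.0430 + (1−p*)·10.6718]/1.09 = 52.0720. B = V − Δ·S = -157.4128.
(1,0): S=145.2900. Δ = (V_up−V_dn)/(S_up−S_dn) = (11.9195−31.0105)/(162.7248−126.4023) = -0.5256. V = [p*·11.9195 + (1−p*)·31.0105]/1.09 = 13.0371. B = V − Δ·S = 89.4012.
(1,1): S=187.0400. Δ = (V_up−V_dn)/(S_up−S_dn) = (52.0720−11.9195)/(209.4848−162.7248) = 0.8587. V = [p*·52.0720 + (1−p*)·11.9195]/1.09 = 43.3520. B = V − Δ·S = -117.2577.
(0,0): S=167.0000. Δ = (V_up−V_dn)/(S_up−S_dn) = (43.3520−13.0371)/(187.0400−145.2900) = 0.7261. V = [p*·43.3520 + (1−p*)·13.0371]/1.09 = 36.4350. B = V − Δ·S = -84.8244.
Sanity check at the root: Δ(0,0)·S0 + B(0,0) reproduces V0 = 36.4350.

(0,0): Delta=0.7261 Bond=-84.8244
(1,0): Delta=-0.5256 Bond=89.4012
(1,1): Delta=0.8587 Bond=-117.2577
(2,0): Delta=-1.0000 Bond=157.4128
(2,1): Delta=-0.4753 Bond=89.2701
(2,2): Delta=1.0000 Bond=-157.4128
V0=36.4350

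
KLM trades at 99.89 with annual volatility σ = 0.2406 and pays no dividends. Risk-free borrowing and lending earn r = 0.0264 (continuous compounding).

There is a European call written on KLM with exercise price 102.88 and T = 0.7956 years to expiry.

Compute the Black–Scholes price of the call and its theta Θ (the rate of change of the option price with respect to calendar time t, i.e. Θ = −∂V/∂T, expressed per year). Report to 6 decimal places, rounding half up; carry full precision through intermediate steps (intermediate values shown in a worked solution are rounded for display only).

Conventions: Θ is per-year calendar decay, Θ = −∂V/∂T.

σ√T = 0.2406·√0.7956 = 0.214607
d₁ = (ln(S/K) + (r+σ²/2)T) / (σ√T) = (ln(99.89/102.88) + (0.0264+0.2406²/2)·0.7956) / 0.214607 = (-0.029494 + 0.044032) / 0.214607 = 0.067743
d₂ = d₁ − σ√T = 0.067743 − 0.214607 = -0.146863
e^{−rT} = 0.979215
N(d₁) = 0.527005,  N(d₂) = 0.441620
Call price V = S·N(d₁) − K·e^{−rT}·N(d₂) = 52.642529 − 44.489528 = 8.153001
φ(d₁) = (1/√(2π))·e^{−d₁²/2} = 0.398028
Θ = −S·φ(d₁)·σ/(2√T) − r·K·e^{−rT}·N(d₂) = −5.362333 − 1.174524 = -6.536857

price = 8.153001
Θ = -6.536857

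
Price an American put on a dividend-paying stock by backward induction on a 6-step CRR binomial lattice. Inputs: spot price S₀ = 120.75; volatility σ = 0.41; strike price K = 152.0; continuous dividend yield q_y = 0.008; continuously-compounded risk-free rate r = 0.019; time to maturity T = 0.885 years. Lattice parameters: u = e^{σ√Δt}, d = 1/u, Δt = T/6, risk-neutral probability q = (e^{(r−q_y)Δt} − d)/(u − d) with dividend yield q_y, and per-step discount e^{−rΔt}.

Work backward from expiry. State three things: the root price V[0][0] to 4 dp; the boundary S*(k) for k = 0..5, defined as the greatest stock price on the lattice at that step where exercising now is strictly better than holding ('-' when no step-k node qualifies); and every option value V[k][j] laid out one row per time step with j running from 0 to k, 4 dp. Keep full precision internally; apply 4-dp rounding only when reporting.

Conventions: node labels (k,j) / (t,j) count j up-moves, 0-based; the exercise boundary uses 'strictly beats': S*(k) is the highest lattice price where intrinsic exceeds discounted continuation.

price = 39.3373
boundary = - - - 75.2888 88.1284 103.1577
tree:
39.3373
51.1283 26.0545
63.9482 36.7369 13.9630
76.7112 49.6993 22.0952 4.7227
87.6801 63.8716 33.7487 8.8663 0.0000
97.0510 76.7112 48.8423 16.6455 0.0000 0.0000
105.0567 87.6801 63.8716 31.2500 0.0000 0.0000 0.0000

Δt=0.14750, u=1.17054, d=0.85431, q=0.46585, disc=e^(-rΔt)=0.99720
k=6 terminal: V=max(K-S,0) → 105.0567 87.6801 63.8716 31.2500 0.0000 0.0000 0.0000
k=5: j=0 S=54.9490 intr=97.0510 cont=96.6905 V=97.0510[EX]; j=1 S=75.2888 intr=76.7112 cont=76.3746 V=76.7112[EX]; j=2 S=103.1577 intr=48.8423 cont=48.5386 V=48.8423[EX]; j=3 S=141.3425 intr=10.6575 cont=16.6455 V=16.6455[hold]; j=4 S=193.6617 intr=0.0000 cont=0.0000 V=0.0000[hold]; j=5 S=265.3474 intr=0.0000 cont=0.0000 V=0.0000[hold]  S*(5)=103.1577
k=4: j=0 S=64.3199 intr=87.6801 cont=87.3306 V=87.6801[EX]; j=1 S=88.1284 intr=63.8716 cont=63.5501 V=63.8716[EX]; j=2 S=120.7500 intr=31.2500 cont=33.7487 V=33.7487[hold]; j=3 S=165.4467 intr=0.0000 cont=8.8663 V=8.8663[hold]; j=4 S=226.6884 intr=0.0000 cont=0.0000 V=0.0000[hold]  S*(4)=88.1284
k=3: j=0 S=75.2888 intr=76.7112 cont=76.3746 V=76.7112[EX]; j=1 S=103.1577 intr=48.8423 cont=49.6993 V=49.6993[hold]; j=2 S=141.3425 intr=10.6575 cont=22.0952 V=22.0952[hold]; j=3 S=193.6617 intr=0.0000 cont=4.7227 V=4.7227[hold]  S*(3)=75.2888
k=2: j=0 S=88.1284 intr=63.8716 cont=63.9482 V=63.9482[hold]; j=1 S=120.7500 intr=31.2500 cont=36.7369 V=36.7369[hold]; j=2 S=165.4467 intr=0.0000 cont=13.9630 V=13.9630[hold]  S*(2)=-
k=1: j=0 S=103.1577 intr=48.8423 cont=51.1283 V=51.1283[hold]; j=1 S=141.3425 intr=10.6575 cont=26.0545 V=26.0545[hold]  S*(1)=-
k=0: j=0 S=120.7500 intr=31.2500 cont=39.3373 V=39.3373[hold]  S*(0)=-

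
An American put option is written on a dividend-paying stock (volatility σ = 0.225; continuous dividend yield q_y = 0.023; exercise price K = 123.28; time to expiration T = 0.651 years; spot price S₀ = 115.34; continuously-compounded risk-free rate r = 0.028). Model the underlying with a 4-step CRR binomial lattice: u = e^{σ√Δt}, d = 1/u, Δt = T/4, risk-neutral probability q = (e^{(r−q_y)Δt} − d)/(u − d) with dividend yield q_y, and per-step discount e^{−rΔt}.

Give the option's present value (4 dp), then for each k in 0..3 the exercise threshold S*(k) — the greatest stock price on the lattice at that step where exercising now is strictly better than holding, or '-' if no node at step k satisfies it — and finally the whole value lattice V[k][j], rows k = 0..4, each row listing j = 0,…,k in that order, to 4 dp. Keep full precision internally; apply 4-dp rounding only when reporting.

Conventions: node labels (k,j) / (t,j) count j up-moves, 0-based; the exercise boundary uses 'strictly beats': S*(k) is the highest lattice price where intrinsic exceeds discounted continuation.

Δt=0.16275, u=1.09502, d=0.91323, q=0.48180, disc=e^(-rΔt)=0.99545
k=4 terminal: V=max(K-S,0) → 43.0575 27.0882 7.9400 0.0000 0.0000
k=3: j=0 S=87.8450 intr=35.4350 cont=35.2027 V=35.4350[EX]; j=1 S=105.3317 intr=17.9483 cont=17.7814 V=17.9483[EX]; j=2 S=126.2993 intr=0.0000 cont=4.0958 V=4.0958[hold]; j=3 S=151.4408 intr=0.0000 cont=0.0000 V=0.0000[hold]  S*(3)=105.3317
k=2: j=0 S=96.1918 intr=27.0882 cont=26.8871 V=27.0882[EX]; j=1 S=115.3400 intr=7.9400 cont=11.2229 V=11.2229[hold]; j=2 S=138.2999 intr=0.0000 cont=2.1128 V=2.1128[hold]  S*(2)=96.1918
k=1: j=0 S=105.3317 intr=17.9483 cont=19.3559 V=19.3559[hold]; j=1 S=126.2993 intr=0.0000 cont=6.8026 V=6.8026[hold]  S*(1)=-
k=0: j=0 S=115.3400 intr=7.9400 cont=13.2472 V=13.2472[hold]  S*(0)=-

price = 13.2472
boundary = - - 96.1918 105.3317
tree:
13.2472
19.3559 6.8026
27.0882 11.2229 2.1128
35.4350 17.9483 4.0958 0.0000
43.0575 27.0882 7.9400 0.0000 0.0000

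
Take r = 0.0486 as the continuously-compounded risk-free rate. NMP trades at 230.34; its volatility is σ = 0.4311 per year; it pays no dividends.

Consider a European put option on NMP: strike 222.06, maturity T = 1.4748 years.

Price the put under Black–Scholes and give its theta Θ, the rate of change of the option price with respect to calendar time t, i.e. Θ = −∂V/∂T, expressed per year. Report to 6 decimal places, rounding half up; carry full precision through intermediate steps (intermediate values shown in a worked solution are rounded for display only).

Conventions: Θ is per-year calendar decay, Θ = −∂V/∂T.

price = 34.243461
Θ = -9.371440

σ√T = 0.4311·√1.4748 = 0.523534
d₁ = (ln(S/K) + (r+σ²/2)T) / (σ√T) = (ln(230.34/222.06) + (0.0486+0.4311²/2)·1.4748) / 0.523534 = (0.036609 + 0.208719) / 0.523534 = 0.468600
d₂ = d₁ − σ√T = 0.468600 − 0.523534 = -0.054934
e^{−rT} = 0.930833
N(−d₁) = 0.319678,  N(−d₂) = 0.521904
Put price V = K·e^{−rT}·N(−d₂) − S·N(−d₁) = 107.878040 − 73.634580 = 34.243461
φ(d₁) = (1/√(2π))·e^{−d₁²/2} = 0.357460
Θ = −S·φ(d₁)·σ/(2√T) + r·K·e^{−rT}·N(−d₂) = −14.614313 + 5.242873 = -9.371440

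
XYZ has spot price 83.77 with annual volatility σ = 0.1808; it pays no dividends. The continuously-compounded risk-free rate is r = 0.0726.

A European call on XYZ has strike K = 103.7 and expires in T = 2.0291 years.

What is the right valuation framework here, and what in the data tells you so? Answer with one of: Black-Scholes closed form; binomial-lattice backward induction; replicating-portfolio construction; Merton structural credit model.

Key observation: a European-exercise option on XYZ struck at 103.7 — a GBM underlying with constant parameters — admits an analytic price: the data contain no early exercise, no discrete tree, no debt structure.

framework: Black-Scholes closed form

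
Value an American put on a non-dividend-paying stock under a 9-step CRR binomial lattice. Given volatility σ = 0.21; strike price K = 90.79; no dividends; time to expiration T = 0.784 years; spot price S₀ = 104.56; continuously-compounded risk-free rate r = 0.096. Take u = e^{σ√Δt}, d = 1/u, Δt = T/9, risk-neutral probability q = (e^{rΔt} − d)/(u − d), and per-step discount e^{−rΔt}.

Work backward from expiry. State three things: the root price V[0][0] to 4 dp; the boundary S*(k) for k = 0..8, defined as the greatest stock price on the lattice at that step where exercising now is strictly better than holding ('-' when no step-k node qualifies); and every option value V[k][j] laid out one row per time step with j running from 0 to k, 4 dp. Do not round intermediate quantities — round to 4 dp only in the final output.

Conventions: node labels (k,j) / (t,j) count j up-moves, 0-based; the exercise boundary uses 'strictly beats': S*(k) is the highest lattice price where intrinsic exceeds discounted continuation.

Δt=0.08711, u=1.06394, d=0.93990, q=0.55221, disc=e^(-rΔt)=0.99167
k=9 terminal: V=max(K-S,0) → 30.9344 23.0351 14.0934 3.9716 0.0000 0.0000 0.0000 0.0000 0.0000 0.0000
k=8: j=0 S=63.6829 intr=27.1071 cont=26.3510 V=27.1071[EX]; j=1 S=72.0873 intr=18.7027 cont=17.9467 V=18.7027[EX]; j=2 S=81.6008 intr=9.1892 cont=8.4332 V=9.1892[EX]; j=3 S=92.3698 intr=0.0000 cont=1.7636 V=1.7636[hold]; j=4 S=104.5600 intr=0.0000 cont=0.0000 V=0.0000[hold]; j=5 S=118.3590 intr=0.0000 cont=0.0000 V=0.0000[hold]; j=6 S=133.9791 intr=0.0000 cont=0.0000 V=0.0000[hold]; j=7 S=151.6606 intr=0.0000 cont=0.0000 V=0.0000[hold]; j=8 S=171.6755 intr=0.0000 cont=0.0000 V=0.0000[hold]  S*(8)=81.6008
k=7: j=0 S=67.7549 intr=23.0351 cont=22.2790 V=23.0351[EX]; j=1 S=76.6966 intr=14.0934 cont=13.3373 V=14.0934[EX]; j=2 S=86.8184 intr=3.9716 cont=5.0463 V=5.0463[hold]; j=3 S=98.2761 intr=0.0000 cont=0.7831 V=0.7831[hold]; j=4 S=111.2457 intr=0.0000 cont=0.0000 V=0.0000[hold]; j=5 S=125.9271 intr=0.0000 cont=0.0000 V=0.0000[hold]; j=6 S=142.5459 intr=0.0000 cont=0.0000 V=0.0000[hold]; j=7 S=161.3580 intr=0.0000 cont=0.0000 V=0.0000[hold]  S*(7)=76.6966
k=6: j=0 S=72.0873 intr=18.7027 cont=17.9467 V=18.7027[EX]; j=1 S=81.6008 intr=9.1892 cont=9.0217 V=9.1892[EX]; j=2 S=92.3698 intr=0.0000 cont=2.6697 V=2.6697[hold]; j=3 S=104.5600 intr=0.0000 cont=0.3478 V=0.3478[hold]; j=4 S=118.3590 intr=0.0000 cont=0.0000 V=0.0000[hold]; j=5 S=133.9791 intr=0.0000 cont=0.0000 V=0.0000[hold]; j=6 S=151.6606 intr=0.0000 cont=0.0000 V=0.0000[hold]  S*(6)=81.6008
k=5: j=0 S=76.6966 intr=14.0934 cont=13.3373 V=14.0934[EX]; j=1 S=86.8184 intr=3.9716 cont=5.5426 V=5.5426[hold]; j=2 S=98.2761 intr=0.0000 cont=1.3760 V=1.3760[hold]; j=3 S=111.2457 intr=0.0000 cont=0.1544 V=0.1544[hold]; j=4 S=125.9271 intr=0.0000 cont=0.0000 V=0.0000[hold]; j=5 S=142.5459 intr=0.0000 cont=0.0000 V=0.0000[hold]  S*(5)=76.6966
k=4: j=0 S=81.6008 intr=9.1892 cont=9.2935 V=9.2935[hold]; j=1 S=92.3698 intr=0.0000 cont=3.2147 V=3.2147[hold]; j=2 S=104.5600 intr=0.0000 cont=0.6956 V=0.6956[hold]; j=3 S=118.3590 intr=0.0000 cont=0.0686 V=0.0686[hold]; j=4 S=133.9791 intr=0.0000 cont=0.0000 V=0.0000[hold]  S*(4)=-
k=3: j=0 S=86.8184 intr=3.9716 cont=5.8873 V=5.8873[hold]; j=1 S=98.2761 intr=0.0000 cont=1.8084 V=1.8084[hold]; j=2 S=111.2457 intr=0.0000 cont=0.3464 V=0.3464[hold]; j=3 S=125.9271 intr=0.0000 cont=0.0305 V=0.0305[hold]  S*(3)=-
k=2: j=0 S=92.3698 intr=0.0000 cont=3.6046 V=3.6046[hold]; j=1 S=104.5600 intr=0.0000 cont=0.9928 V=0.9928[hold]; j=2 S=118.3590 intr=0.0000 cont=0.1705 V=0.1705[hold]  S*(2)=-
k=1: j=0 S=98.2761 intr=0.0000 cont=2.1443 V=2.1443[hold]; j=1 S=111.2457 intr=0.0000 cont=0.5342 V=0.5342[hold]  S*(1)=-
k=0: j=0 S=104.5600 intr=0.0000 cont=1.2447 V=1.2447[hold]  S*(0)=-

price = 1.2447
boundary = - - - - - 76.6966 81.6008 76.6966 81.6008
tree:
1.2447
2.1443 0.5342
3.6046 0.9928 0.1705
5.8873 1.8084 0.3464 0.0305
9.2935 3.2147 0.6956 0.0686 0.0000
14.0934 5.5426 1.3760 0.1544 0.0000 0.0000
18.7027 9.1892 2.6697 0.3478 0.0000 0.0000 0.0000
23.0351 14.0934 5.0463 0.7831 0.0000 0.0000 0.0000 0.0000
27.1071 18.7027 9.1892 1.7636 0.0000 0.0000 0.0000 0.0000 0.0000
30.9344 23.0351 14.0934 3.9716 0.0000 0.0000 0.0000 0.0000 0.0000 0.0000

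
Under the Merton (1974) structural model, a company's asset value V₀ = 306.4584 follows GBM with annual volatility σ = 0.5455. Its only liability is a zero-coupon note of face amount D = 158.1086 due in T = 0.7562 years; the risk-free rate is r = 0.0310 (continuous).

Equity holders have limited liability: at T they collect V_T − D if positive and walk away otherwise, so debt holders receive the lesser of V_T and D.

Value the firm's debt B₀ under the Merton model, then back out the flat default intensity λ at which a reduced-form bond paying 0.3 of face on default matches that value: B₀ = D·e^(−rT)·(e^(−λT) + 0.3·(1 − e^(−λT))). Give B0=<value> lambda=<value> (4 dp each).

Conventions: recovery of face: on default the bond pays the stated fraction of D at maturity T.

Equity is a call on the firm's assets struck at D = 158.1086:
d₁ = [ln(V₀/D) + (r + σ²/2)T] / (σ√T)
   = [ln(306.4584/158.1086) + (0.0310 + 0.5·0.5455²)·0.7562] / (0.5455·√0.7562)
   = [0.661800 + 0.135954] / 0.474365 = 1.681727
d₂ = d₁ − σ√T = 1.681727 − 0.474365 = 1.207362
N(d₁) = 0.953689,  N(d₂) = 0.886354,  e^(−rT) = 0.976830
E₀ = V₀·N(d₁) − D·e^(−rT)·N(d₂)
   = 306.4584·0.953689 − 158.1086·0.976830·0.886354 = 155.372908
B₀ = V₀ − E₀ = 306.4584 − 155.372908 = 151.085492
e^(−λT) = (B₀·e^(rT)/D − 0.3)/(1 − 0.3) = (151.0855·1.023719/158.1086 − 0.3)/0.7 = 0.96892295
λ = −ln(0.96892295)/0.7562 = 0.041748

B0=151.0855 lambda=0.0417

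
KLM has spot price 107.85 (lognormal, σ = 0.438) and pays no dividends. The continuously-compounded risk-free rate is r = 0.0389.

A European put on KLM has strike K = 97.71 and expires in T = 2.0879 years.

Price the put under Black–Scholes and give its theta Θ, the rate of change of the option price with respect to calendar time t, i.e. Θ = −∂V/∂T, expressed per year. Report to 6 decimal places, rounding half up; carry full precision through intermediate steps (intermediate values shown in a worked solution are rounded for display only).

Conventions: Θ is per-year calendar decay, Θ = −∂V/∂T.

price = 16.647587
Θ = -3.647208

σ√T = 0.438·√2.0879 = 0.632891
d₁ = (ln(S/K) + (r+σ²/2)T) / (σ√T) = (ln(107.85/97.71) + (0.0389+0.438²/2)·2.0879) / 0.632891 = (0.098737 + 0.281495) / 0.632891 = 0.600786
d₂ = d₁ − σ√T = 0.600786 − 0.632891 = -0.032105
e^{−rT} = 0.921991
N(−d₁) = 0.273991,  N(−d₂) = 0.512806
Put price V = K·e^{−rT}·N(−d₂) − S·N(−d₁) = 46.197532 − 29.549945 = 16.647587
φ(d₁) = (1/√(2π))·e^{−d₁²/2} = 0.333067
Θ = −S·φ(d₁)·σ/(2√T) + r·K·e^{−rT}·N(−d₂) = −5.444292 + 1.797084 = -3.647208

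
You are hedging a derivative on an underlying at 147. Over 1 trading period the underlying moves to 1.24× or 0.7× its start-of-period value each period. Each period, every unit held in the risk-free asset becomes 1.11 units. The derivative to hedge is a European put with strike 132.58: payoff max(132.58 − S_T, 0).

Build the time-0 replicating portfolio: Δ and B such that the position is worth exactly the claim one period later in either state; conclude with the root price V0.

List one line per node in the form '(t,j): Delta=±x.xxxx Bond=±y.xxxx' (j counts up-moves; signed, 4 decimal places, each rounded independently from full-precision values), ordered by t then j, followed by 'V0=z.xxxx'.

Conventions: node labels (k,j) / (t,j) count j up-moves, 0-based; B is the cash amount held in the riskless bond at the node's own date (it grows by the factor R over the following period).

The replicating-portfolio and risk-neutral prices coincide; use p* = (1.11−0.7)/(1.24−0.7) = 0.7593 for the latter.
Expiry values: V(1,0)=29.6800, V(1,1)=0.0000
Node (0,0) S=147.0000: V=(p*·0.0000+(1−p*)·29.6800)/1.11=6.4371; Δ=(0.0000−29.6800)/(182.2800−102.9000)=-0.3739; B=V−Δ·S=61.4001
As a check, the time-0 holding Δ(0,0)·S0 + B(0,0) comes to 6.4371 — exactly V0.

(0,0): Delta=-0.3739 Bond=61.4001
V0=6.4371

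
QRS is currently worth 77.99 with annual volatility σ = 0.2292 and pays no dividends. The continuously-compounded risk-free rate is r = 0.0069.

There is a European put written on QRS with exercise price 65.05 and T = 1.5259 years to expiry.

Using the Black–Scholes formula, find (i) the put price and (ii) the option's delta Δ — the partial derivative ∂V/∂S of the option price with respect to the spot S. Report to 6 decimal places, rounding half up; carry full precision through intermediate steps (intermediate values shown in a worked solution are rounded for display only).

σ√T = 0.2292·√1.5259 = 0.283125
d₁ = (ln(S/K) + (r+σ²/2)T) / (σ√T) = (ln(77.99/65.05) + (0.0069+0.2292²/2)·1.5259) / 0.283125 = (0.181424 + 0.050608) / 0.283125 = 0.819543
d₂ = d₁ − σ√T = 0.819543 − 0.283125 = 0.536419
e^{−rT} = 0.989527
N(−d₁) = 0.206238,  N(−d₂) = 0.295835
Put price V = K·e^{−rT}·N(−d₂) − S·N(−d₁) = 19.042489 − 16.084521 = 2.957968
Δ = −N(−d₁) = -0.206238

price = 2.957968
Δ = -0.206238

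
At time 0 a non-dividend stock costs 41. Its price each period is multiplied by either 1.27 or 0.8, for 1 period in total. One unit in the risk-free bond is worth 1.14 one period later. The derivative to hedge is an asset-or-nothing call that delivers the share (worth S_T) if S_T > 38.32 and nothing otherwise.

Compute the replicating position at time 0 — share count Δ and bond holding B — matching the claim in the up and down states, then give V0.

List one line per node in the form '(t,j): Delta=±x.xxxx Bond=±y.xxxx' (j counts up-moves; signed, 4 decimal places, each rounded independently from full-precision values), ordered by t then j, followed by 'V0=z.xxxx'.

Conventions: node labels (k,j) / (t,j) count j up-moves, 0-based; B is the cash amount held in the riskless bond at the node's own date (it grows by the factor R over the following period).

Arbitrage-free pricing uses the up-move probability p* = (R−d)/(u−d) = 0.7234, discounting each step at R = 1.14.
Expiry values: V(1,0)=0.0000, V(1,1)=52.0700
  t=0,j=0: stock 41.0000 → up 52.0700 (V=52.0700), down 32.8000 (V=0.0000). Price 33.0418; hedge Δ=2.7021, bond B=-77.7454.
As a check, the time-0 holding Δ(0,0)·S0 + B(0,0) comes to 33.0418 — exactly V0.

(0,0): Delta=2.7021 Bond=-77.7454
V0=33.0418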